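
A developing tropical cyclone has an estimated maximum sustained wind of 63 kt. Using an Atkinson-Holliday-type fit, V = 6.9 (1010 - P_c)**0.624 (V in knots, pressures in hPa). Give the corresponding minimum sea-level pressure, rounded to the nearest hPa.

975 hPa

ΔP = (V / 6.9)^(1/0.624) = (63/6.9)^1.603.
63/6.9 = 9.130; 9.130^1.603 ≈ 34.61 hPa.
P_c = 1010 − 34.61 = 975.39 ≈ 975 hPa.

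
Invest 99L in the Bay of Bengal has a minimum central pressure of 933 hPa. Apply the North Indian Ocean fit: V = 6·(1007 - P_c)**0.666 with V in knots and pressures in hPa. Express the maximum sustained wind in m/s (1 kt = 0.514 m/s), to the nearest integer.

ΔP = 1007 − 933 = 74 hPa.
V ≈ 6 × 74^0.666 = 6 × 17.576 ≈ 105.453 kt.
105.453 × 0.514 ≈ 54.20 m/s → 54 m/s.

54 m/s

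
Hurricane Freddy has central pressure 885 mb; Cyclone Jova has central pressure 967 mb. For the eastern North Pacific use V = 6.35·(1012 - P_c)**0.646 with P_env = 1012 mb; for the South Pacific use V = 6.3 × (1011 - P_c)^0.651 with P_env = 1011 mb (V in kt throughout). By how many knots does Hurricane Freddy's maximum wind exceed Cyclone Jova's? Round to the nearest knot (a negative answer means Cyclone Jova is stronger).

71 kt

Hurricane Freddy: ΔP = 127; V ≈ 6.35 × 127^0.646 ≈ 145.15 kt.
Cyclone Jova: ΔP = 44; V ≈ 6.3 × 44^0.651 ≈ 74.00 kt.
Difference ≈ 145.15 − 74.00 = 71.15 → 71 kt.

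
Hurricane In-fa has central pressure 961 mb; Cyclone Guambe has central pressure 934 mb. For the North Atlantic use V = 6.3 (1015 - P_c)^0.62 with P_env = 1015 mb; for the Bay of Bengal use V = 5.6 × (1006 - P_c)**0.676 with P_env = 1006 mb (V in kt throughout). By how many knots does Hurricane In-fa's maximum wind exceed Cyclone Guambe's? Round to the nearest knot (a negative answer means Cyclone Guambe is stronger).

Hurricane In-fa: ΔP = 54; V ≈ 6.3 × 54^0.62 ≈ 74.72 kt.
Cyclone Guambe: ΔP = 72; V ≈ 5.6 × 72^0.676 ≈ 100.87 kt.
Difference ≈ 74.72 − 100.87 = -26.15 → -26 kt.

-26 kt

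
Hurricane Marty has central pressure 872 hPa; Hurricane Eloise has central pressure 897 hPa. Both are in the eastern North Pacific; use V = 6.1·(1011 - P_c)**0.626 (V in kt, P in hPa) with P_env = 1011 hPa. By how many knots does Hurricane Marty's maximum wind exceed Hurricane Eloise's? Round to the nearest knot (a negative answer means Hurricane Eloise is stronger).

16 kt

Hurricane Marty: ΔP = 139; V ≈ 6.1 × 139^0.626 ≈ 133.92 kt.
Hurricane Eloise: ΔP = 114; V ≈ 6.1 × 114^0.626 ≈ 118.29 kt.
Difference ≈ 133.92 − 118.29 = 15.63 → 16 kt.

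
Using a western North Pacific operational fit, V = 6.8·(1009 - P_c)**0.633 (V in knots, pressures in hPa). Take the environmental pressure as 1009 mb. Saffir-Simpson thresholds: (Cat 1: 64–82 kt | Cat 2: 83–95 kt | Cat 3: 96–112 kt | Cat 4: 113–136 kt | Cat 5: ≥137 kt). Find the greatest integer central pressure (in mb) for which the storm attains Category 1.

974 mb

Category 1 begins at V = 64 kt.
Required ΔP = (64/6.8)^(1/0.633) = 9.412^1.580 ≈ 34.53 mb.
P_c ≤ 1009 − 34.53 = 974.47, so the highest integer P_c is 974 mb.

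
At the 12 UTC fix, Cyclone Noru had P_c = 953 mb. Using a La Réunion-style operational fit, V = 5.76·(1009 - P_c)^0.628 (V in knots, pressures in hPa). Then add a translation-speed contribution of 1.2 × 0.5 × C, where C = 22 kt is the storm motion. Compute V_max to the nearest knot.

85 kt

ΔP = 1009 − 953 = 56 mb.
56^0.628 ≈ 12.527.
V ≈ 5.76 × 12.527 ≈ 72.2 kt.
Translation term: 1.2 × 0.5 × 22 = 13.2 kt.
Corrected V ≈ 85.4 kt → 85 kt.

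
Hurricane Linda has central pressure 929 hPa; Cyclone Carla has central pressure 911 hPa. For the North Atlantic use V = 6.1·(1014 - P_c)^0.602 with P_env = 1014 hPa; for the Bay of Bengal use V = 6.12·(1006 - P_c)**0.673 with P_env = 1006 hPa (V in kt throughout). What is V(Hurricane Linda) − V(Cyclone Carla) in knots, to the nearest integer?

Hurricane Linda: ΔP = 85; V ≈ 6.1 × 85^0.602 ≈ 88.48 kt.
Cyclone Carla: ΔP = 95; V ≈ 6.12 × 95^0.673 ≈ 131.15 kt.
Difference ≈ 88.48 − 131.15 = -42.67 → -43 kt.

-43 kt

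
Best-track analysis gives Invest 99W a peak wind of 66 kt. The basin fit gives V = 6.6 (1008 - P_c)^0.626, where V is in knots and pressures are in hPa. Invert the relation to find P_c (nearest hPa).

968 hPa

ΔP = (V / 6.6)^(1/0.626) = (66/6.6)^1.597.
66/6.6 = 10.000; 10.000^1.597 ≈ 39.58 hPa.
P_c = 1008 − 39.58 = 968.42 ≈ 968 hPa.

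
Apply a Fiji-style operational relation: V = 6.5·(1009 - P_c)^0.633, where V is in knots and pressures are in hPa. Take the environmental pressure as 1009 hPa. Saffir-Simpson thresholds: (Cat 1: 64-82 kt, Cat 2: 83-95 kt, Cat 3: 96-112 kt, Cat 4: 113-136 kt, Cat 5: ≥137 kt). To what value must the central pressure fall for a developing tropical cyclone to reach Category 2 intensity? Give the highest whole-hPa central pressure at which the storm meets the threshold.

953 hPa

Category 2 begins at V = 83 kt.
Required ΔP = (83/6.5)^(1/0.633) = 12.769^1.580 ≈ 55.91 hPa.
P_c ≤ 1009 − 55.91 = 953.09, so the highest integer P_c is 953 hPa.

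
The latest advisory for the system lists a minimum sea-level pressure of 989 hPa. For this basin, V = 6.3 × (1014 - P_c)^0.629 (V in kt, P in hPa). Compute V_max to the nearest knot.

ΔP = 1014 − 989 = 25 hPa.
25^0.629 ≈ 7.574.
V ≈ 6.3 × 7.574 ≈ 47.7 kt.

48 kt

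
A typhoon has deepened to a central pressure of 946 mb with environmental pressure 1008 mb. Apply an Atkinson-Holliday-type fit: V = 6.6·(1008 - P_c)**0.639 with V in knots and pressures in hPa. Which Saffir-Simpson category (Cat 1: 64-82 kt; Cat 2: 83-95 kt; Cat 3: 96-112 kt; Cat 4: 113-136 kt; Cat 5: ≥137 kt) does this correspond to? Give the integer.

ΔP = 1008 − 946 = 62 mb.
V ≈ 6.6 × 62^0.639 = 6.6 × 13.97 ≈ 92 kt.
92 kt falls in the Category 2 band.

2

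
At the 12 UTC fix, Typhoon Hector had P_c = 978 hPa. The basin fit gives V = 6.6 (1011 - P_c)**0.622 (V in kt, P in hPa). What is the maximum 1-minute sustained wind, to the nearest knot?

ΔP = 1011 − 978 = 33 hPa.
33^0.622 ≈ 8.801.
V ≈ 6.6 × 8.801 ≈ 58.1 kt.

58 kt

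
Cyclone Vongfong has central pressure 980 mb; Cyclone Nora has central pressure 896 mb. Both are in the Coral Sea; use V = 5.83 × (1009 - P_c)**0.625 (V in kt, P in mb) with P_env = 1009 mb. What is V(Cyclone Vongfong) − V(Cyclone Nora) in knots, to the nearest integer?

Cyclone Vongfong: ΔP = 29; V ≈ 5.83 × 29^0.625 ≈ 47.83 kt.
Cyclone Nora: ΔP = 113; V ≈ 5.83 × 113^0.625 ≈ 111.90 kt.
Difference ≈ 47.83 − 111.90 = -64.07 → -64 kt.

-64 kt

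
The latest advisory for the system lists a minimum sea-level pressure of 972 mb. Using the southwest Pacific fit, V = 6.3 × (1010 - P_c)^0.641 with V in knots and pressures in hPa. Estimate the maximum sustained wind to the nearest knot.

ΔP = 1010 − 972 = 38 mb.
38^0.641 ≈ 10.295.
V ≈ 6.3 × 10.295 ≈ 64.9 kt.

65 kt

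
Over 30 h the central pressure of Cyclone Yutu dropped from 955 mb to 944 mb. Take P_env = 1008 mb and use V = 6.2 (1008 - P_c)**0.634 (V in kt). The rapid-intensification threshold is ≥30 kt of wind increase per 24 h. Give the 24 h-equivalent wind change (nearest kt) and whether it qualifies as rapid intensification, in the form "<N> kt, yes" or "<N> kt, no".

V₁: ΔP = 53, V ≈ 6.2 × 53^0.634 ≈ 76.84 kt.
V₂: ΔP = 64, V ≈ 6.2 × 64^0.634 ≈ 86.60 kt.
ΔV over 30 h = 9.76 kt → 24 h equivalent = 9.76 × 24/30 ≈ 7.81 kt.
8 kt < 30 kt ⇒ not rapid intensification.

8 kt, no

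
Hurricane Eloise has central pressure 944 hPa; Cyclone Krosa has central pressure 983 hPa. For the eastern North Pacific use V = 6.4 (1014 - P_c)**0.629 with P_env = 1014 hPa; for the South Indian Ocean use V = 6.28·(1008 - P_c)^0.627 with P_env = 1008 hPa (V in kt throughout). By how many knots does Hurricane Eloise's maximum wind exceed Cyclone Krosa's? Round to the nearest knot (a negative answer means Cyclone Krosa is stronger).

Hurricane Eloise: ΔP = 70; V ≈ 6.4 × 70^0.629 ≈ 92.63 kt.
Cyclone Krosa: ΔP = 25; V ≈ 6.28 × 25^0.627 ≈ 47.26 kt.
Difference ≈ 92.63 − 47.26 = 45.37 → 45 kt.

45 kt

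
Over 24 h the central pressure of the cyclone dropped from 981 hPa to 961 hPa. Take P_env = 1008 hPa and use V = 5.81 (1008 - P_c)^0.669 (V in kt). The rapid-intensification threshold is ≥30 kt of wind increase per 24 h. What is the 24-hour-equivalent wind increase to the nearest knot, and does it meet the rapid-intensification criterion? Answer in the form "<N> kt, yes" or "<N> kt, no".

V₁: ΔP = 27, V ≈ 5.81 × 27^0.669 ≈ 52.69 kt.
V₂: ΔP = 47, V ≈ 5.81 × 47^0.669 ≈ 76.35 kt.
ΔV over 24 h = 23.66 kt → 24 h equivalent = 23.66 × 24/24 ≈ 23.66 kt.
24 kt < 30 kt ⇒ not rapid intensification.

24 kt, no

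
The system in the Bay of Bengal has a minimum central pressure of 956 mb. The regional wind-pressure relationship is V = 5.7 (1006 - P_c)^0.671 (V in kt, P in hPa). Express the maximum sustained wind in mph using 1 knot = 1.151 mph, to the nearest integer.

ΔP = 1006 − 956 = 50 mb.
V ≈ 5.7 × 50^0.671 = 5.7 × 13.804 ≈ 78.684 kt.
78.684 × 1.151 ≈ 90.56 mph → 91 mph.

91 mph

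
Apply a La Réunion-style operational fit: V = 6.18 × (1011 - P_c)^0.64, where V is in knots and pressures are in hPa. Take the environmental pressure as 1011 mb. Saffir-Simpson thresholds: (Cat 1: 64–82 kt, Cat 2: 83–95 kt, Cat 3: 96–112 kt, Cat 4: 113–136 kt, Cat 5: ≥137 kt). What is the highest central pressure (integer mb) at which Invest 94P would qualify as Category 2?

953 mb

Category 2 begins at V = 83 kt.
Required ΔP = (83/6.18)^(1/0.64) = 13.430^1.562 ≈ 57.89 mb.
P_c ≤ 1011 − 57.89 = 953.11, so the highest integer P_c is 953 mb.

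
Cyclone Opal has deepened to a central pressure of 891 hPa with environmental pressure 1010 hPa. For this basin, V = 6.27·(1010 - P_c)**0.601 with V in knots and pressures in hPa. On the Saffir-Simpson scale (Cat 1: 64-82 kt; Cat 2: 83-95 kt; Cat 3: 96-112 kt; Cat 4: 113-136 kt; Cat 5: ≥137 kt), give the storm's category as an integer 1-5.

3

ΔP = 1010 − 891 = 119 hPa.
V ≈ 6.27 × 119^0.601 = 6.27 × 17.68 ≈ 111 kt.
111 kt falls in the Category 3 band.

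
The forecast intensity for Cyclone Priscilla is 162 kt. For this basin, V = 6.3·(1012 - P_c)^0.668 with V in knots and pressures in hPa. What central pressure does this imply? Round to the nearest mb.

883 mb

ΔP = (V / 6.3)^(1/0.668) = (162/6.3)^1.497.
162/6.3 = 25.714; 25.714^1.497 ≈ 129.13 mb.
P_c = 1012 − 129.13 = 882.87 ≈ 883 mb.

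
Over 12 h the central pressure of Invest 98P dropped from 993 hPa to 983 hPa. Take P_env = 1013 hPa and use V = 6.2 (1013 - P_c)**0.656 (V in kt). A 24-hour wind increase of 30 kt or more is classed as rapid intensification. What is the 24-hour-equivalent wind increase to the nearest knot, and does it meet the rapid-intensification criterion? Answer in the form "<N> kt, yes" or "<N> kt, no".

27 kt, no

V₁: ΔP = 20, V ≈ 6.2 × 20^0.656 ≈ 44.25 kt.
V₂: ΔP = 30, V ≈ 6.2 × 30^0.656 ≈ 57.73 kt.
ΔV over 12 h = 13.48 kt → 24 h equivalent = 13.48 × 24/12 ≈ 26.96 kt.
27 kt < 30 kt ⇒ not rapid intensification.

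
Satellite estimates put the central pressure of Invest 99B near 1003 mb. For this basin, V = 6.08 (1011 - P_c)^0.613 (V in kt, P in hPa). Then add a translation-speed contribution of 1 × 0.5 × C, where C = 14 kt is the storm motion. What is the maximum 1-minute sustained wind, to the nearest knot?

29 kt

ΔP = 1011 − 1003 = 8 mb.
8^0.613 ≈ 3.578.
V ≈ 6.08 × 3.578 ≈ 21.8 kt.
Translation term: 1 × 0.5 × 14 = 7 kt.
Corrected V ≈ 28.8 kt → 29 kt.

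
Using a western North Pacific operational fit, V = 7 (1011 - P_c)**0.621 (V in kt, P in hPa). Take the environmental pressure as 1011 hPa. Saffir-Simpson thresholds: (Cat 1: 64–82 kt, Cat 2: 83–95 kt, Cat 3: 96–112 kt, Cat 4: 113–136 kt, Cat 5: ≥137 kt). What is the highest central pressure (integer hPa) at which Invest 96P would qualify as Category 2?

Category 2 begins at V = 83 kt.
Required ΔP = (83/7)^(1/0.621) = 11.857^1.610 ≈ 53.63 hPa.
P_c ≤ 1011 − 53.63 = 957.37, so the highest integer P_c is 957 hPa.

957 hPa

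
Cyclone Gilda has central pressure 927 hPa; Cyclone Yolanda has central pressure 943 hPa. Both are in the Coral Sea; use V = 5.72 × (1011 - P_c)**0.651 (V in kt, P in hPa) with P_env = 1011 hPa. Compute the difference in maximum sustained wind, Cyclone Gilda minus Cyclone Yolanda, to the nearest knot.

Cyclone Gilda: ΔP = 84; V ≈ 5.72 × 84^0.651 ≈ 102.35 kt.
Cyclone Yolanda: ΔP = 68; V ≈ 5.72 × 68^0.651 ≈ 89.20 kt.
Difference ≈ 102.35 − 89.20 = 13.15 → 13 kt.

13 kt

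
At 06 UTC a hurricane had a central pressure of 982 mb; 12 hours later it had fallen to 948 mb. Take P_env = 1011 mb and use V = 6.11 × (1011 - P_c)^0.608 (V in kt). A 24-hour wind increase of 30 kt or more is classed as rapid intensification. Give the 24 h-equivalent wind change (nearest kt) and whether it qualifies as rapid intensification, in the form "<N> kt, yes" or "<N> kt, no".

57 kt, yes

V₁: ΔP = 29, V ≈ 6.11 × 29^0.608 ≈ 47.33 kt.
V₂: ΔP = 63, V ≈ 6.11 × 63^0.608 ≈ 75.86 kt.
ΔV over 12 h = 28.53 kt → 24 h equivalent = 28.53 × 24/12 ≈ 57.06 kt.
57 kt ≥ 30 kt ⇒ rapid intensification.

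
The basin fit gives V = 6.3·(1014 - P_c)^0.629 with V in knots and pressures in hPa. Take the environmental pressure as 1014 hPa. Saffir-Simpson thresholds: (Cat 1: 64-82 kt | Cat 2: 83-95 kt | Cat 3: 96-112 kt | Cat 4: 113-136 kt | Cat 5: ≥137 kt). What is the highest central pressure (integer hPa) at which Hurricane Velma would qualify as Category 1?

974 hPa

Category 1 begins at V = 64 kt.
Required ΔP = (64/6.3)^(1/0.629) = 10.159^1.590 ≈ 39.87 hPa.
P_c ≤ 1014 − 39.87 = 974.13, so the highest integer P_c is 974 hPa.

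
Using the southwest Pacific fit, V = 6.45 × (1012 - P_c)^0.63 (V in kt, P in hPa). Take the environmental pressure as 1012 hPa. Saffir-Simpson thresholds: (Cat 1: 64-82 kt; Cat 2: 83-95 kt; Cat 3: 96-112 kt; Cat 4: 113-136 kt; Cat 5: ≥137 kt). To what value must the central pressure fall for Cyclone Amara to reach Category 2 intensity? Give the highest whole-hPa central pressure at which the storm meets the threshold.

Category 2 begins at V = 83 kt.
Required ΔP = (83/6.45)^(1/0.63) = 12.868^1.587 ≈ 57.70 hPa.
P_c ≤ 1012 − 57.70 = 954.30, so the highest integer P_c is 954 hPa.

954 hPa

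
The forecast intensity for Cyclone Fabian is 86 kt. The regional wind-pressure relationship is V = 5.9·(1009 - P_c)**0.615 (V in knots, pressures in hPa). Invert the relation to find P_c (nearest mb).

ΔP = (V / 5.9)^(1/0.615) = (86/5.9)^1.626.
86/5.9 = 14.576; 14.576^1.626 ≈ 78.00 mb.
P_c = 1009 − 78.00 = 931.00 ≈ 931 mb.

931 mb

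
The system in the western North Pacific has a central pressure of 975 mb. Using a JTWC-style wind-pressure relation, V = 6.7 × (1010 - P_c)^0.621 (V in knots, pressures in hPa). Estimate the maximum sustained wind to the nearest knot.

61 kt

ΔP = 1010 − 975 = 35 mb.
35^0.621 ≈ 9.096.
V ≈ 6.7 × 9.096 ≈ 60.9 kt.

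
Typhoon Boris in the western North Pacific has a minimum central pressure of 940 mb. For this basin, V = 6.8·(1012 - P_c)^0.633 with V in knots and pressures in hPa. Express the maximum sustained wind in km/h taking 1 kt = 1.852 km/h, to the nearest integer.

189 km/h

ΔP = 1012 − 940 = 72 mb.
V ≈ 6.8 × 72^0.633 = 6.8 × 14.986 ≈ 101.906 kt.
101.906 × 1.852 ≈ 188.73 km/h → 189 km/h.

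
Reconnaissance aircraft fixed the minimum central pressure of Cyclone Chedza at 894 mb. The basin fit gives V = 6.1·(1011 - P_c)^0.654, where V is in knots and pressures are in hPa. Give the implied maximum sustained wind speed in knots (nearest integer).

ΔP = 1011 − 894 = 117 mb.
117^0.654 ≈ 22.521.
V ≈ 6.1 × 22.521 ≈ 137.4 kt.

137 kt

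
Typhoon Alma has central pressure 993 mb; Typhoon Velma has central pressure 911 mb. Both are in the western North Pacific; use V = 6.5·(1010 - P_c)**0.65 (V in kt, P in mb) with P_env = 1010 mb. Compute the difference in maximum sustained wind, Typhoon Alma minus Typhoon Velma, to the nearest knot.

-88 kt

Typhoon Alma: ΔP = 17; V ≈ 6.5 × 17^0.65 ≈ 40.99 kt.
Typhoon Velma: ΔP = 99; V ≈ 6.5 × 99^0.65 ≈ 128.85 kt.
Difference ≈ 40.99 − 128.85 = -87.86 → -88 kt.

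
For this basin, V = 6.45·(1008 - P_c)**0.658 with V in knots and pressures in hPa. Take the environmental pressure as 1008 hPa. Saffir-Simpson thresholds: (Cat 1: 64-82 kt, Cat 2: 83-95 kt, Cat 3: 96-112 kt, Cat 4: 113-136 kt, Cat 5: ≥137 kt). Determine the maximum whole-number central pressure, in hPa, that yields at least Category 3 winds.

947 hPa

Category 3 begins at V = 96 kt.
Required ΔP = (96/6.45)^(1/0.658) = 14.884^1.520 ≈ 60.57 hPa.
P_c ≤ 1008 − 60.57 = 947.43, so the highest integer P_c is 947 hPa.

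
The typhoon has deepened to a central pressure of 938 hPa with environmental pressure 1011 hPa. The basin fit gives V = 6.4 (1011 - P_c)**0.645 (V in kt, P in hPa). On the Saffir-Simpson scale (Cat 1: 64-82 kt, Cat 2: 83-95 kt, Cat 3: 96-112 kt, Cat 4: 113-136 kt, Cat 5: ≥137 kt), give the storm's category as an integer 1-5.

3

ΔP = 1011 − 938 = 73 hPa.
V ≈ 6.4 × 73^0.645 = 6.4 × 15.92 ≈ 102 kt.
102 kt falls in the Category 3 band.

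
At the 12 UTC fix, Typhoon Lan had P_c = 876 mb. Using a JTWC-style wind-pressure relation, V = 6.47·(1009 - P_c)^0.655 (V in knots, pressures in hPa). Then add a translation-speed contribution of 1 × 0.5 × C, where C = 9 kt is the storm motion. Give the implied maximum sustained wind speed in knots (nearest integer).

164 kt

ΔP = 1009 − 876 = 133 mb.
133^0.655 ≈ 24.611.
V ≈ 6.47 × 24.611 ≈ 159.2 kt.
Translation term: 1 × 0.5 × 9 = 4.5 kt.
Corrected V ≈ 163.7 kt → 164 kt.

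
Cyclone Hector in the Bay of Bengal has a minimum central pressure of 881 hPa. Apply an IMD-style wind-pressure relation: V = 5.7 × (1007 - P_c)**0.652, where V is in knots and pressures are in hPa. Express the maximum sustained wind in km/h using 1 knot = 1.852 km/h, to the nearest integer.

247 km/h

ΔP = 1007 − 881 = 126 hPa.
V ≈ 5.7 × 126^0.652 = 5.7 × 23.412 ≈ 133.449 kt.
133.449 × 1.852 ≈ 247.15 km/h → 247 km/h.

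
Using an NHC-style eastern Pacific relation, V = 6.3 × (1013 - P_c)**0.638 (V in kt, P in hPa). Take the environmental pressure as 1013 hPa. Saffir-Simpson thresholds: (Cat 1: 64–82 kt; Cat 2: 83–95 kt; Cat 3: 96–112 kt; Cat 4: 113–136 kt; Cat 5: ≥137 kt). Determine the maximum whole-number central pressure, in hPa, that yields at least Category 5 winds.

888 hPa

Category 5 begins at V = 137 kt.
Required ΔP = (137/6.3)^(1/0.638) = 21.746^1.567 ≈ 124.80 hPa.
P_c ≤ 1013 − 124.80 = 888.20, so the highest integer P_c is 888 hPa.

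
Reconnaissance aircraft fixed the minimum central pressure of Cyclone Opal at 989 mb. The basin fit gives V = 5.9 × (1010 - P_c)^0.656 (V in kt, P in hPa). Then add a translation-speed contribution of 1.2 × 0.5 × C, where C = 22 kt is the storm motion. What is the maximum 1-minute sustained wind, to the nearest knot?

57 kt

ΔP = 1010 − 989 = 21 mb.
21^0.656 ≈ 7.368.
V ≈ 5.9 × 7.368 ≈ 43.5 kt.
Translation term: 1.2 × 0.5 × 22 = 13.2 kt.
Corrected V ≈ 56.7 kt → 57 kt.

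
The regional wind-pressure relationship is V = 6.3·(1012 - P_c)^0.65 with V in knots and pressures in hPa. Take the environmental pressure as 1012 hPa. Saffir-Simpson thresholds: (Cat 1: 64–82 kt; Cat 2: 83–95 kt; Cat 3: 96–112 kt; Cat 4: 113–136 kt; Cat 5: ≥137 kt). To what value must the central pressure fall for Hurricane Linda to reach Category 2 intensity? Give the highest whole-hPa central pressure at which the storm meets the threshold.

Category 2 begins at V = 83 kt.
Required ΔP = (83/6.3)^(1/0.65) = 13.175^1.538 ≈ 52.80 hPa.
P_c ≤ 1012 − 52.80 = 959.20, so the highest integer P_c is 959 hPa.

959 hPa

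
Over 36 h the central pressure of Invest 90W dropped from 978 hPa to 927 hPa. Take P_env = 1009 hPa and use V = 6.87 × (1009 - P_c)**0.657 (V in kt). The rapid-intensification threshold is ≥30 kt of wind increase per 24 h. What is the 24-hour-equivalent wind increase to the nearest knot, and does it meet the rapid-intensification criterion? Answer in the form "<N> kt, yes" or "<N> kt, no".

V₁: ΔP = 31, V ≈ 6.87 × 31^0.657 ≈ 65.58 kt.
V₂: ΔP = 82, V ≈ 6.87 × 82^0.657 ≈ 124.26 kt.
ΔV over 36 h = 58.68 kt → 24 h equivalent = 58.68 × 24/36 ≈ 39.12 kt.
39 kt ≥ 30 kt ⇒ rapid intensification.

39 kt, yes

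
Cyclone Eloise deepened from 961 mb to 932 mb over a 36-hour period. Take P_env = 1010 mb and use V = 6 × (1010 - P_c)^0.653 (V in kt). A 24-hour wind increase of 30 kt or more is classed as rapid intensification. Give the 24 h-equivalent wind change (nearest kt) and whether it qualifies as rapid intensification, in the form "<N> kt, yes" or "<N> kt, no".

V₁: ΔP = 49, V ≈ 6 × 49^0.653 ≈ 76.18 kt.
V₂: ΔP = 78, V ≈ 6 × 78^0.653 ≈ 103.20 kt.
ΔV over 36 h = 27.02 kt → 24 h equivalent = 27.02 × 24/36 ≈ 18.01 kt.
18 kt < 30 kt ⇒ not rapid intensification.

18 kt, no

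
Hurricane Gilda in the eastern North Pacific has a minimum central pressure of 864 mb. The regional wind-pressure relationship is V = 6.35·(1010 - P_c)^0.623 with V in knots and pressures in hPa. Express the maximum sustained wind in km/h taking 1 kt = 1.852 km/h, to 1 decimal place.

262.3 km/h

ΔP = 1010 − 864 = 146 mb.
V ≈ 6.35 × 146^0.623 = 6.35 × 22.304 ≈ 141.633 kt.
141.633 × 1.852 ≈ 262.30 km/h → 262.3 km/h.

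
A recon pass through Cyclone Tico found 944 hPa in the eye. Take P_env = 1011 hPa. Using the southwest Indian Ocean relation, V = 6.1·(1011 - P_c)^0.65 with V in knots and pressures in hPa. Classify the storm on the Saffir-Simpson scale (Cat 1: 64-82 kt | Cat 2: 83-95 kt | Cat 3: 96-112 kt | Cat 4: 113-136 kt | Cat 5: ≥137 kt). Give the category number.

ΔP = 1011 − 944 = 67 hPa.
V ≈ 6.1 × 67^0.65 = 6.1 × 15.38 ≈ 94 kt.
94 kt falls in the Category 2 band.

2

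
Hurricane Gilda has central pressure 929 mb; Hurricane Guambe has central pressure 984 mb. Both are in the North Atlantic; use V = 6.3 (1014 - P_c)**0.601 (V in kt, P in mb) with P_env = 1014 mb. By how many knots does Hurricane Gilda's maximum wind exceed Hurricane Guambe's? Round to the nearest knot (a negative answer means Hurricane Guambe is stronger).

Hurricane Gilda: ΔP = 85; V ≈ 6.3 × 85^0.601 ≈ 90.97 kt.
Hurricane Guambe: ΔP = 30; V ≈ 6.3 × 30^0.601 ≈ 48.65 kt.
Difference ≈ 90.97 − 48.65 = 42.32 → 42 kt.

42 kt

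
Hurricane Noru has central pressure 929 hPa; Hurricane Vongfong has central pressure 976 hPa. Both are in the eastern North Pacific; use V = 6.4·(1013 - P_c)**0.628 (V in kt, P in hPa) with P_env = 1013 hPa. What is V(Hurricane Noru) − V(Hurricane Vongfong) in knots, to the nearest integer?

42 kt

Hurricane Noru: ΔP = 84; V ≈ 6.4 × 84^0.628 ≈ 103.43 kt.
Hurricane Vongfong: ΔP = 37; V ≈ 6.4 × 37^0.628 ≈ 61.80 kt.
Difference ≈ 103.43 − 61.80 = 41.63 → 42 kt.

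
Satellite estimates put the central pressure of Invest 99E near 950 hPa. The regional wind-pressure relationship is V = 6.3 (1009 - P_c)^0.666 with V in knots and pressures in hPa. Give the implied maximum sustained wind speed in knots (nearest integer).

95 kt

ΔP = 1009 − 950 = 59 hPa.
59^0.666 ≈ 15.114.
V ≈ 6.3 × 15.114 ≈ 95.2 kt.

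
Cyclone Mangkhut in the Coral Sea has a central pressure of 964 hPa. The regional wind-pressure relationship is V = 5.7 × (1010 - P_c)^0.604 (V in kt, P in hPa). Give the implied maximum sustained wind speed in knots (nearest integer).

58 kt

ΔP = 1010 − 964 = 46 hPa.
46^0.604 ≈ 10.100.
V ≈ 5.7 × 10.100 ≈ 57.6 kt.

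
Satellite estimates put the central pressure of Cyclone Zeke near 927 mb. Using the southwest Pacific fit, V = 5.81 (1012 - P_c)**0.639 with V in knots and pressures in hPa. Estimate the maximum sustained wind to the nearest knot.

99 kt

ΔP = 1012 − 927 = 85 mb.
85^0.639 ≈ 17.096.
V ≈ 5.81 × 17.096 ≈ 99.3 kt.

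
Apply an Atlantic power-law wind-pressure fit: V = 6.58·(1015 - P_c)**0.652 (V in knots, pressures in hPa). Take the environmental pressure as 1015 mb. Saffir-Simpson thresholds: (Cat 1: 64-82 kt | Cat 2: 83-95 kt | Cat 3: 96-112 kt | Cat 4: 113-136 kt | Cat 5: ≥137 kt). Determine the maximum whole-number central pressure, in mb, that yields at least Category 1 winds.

982 mb

Category 1 begins at V = 64 kt.
Required ΔP = (64/6.58)^(1/0.652) = 9.726^1.534 ≈ 32.75 mb.
P_c ≤ 1015 − 32.75 = 982.25, so the highest integer P_c is 982 mb.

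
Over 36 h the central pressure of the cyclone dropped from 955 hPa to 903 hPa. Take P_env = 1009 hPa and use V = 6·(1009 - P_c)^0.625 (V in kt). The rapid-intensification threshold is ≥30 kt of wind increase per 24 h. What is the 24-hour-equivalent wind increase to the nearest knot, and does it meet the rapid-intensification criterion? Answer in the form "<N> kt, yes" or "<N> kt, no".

25 kt, no

V₁: ΔP = 54, V ≈ 6 × 54^0.625 ≈ 72.59 kt.
V₂: ΔP = 106, V ≈ 6 × 106^0.625 ≈ 110.65 kt.
ΔV over 36 h = 38.06 kt → 24 h equivalent = 38.06 × 24/36 ≈ 25.37 kt.
25 kt < 30 kt ⇒ not rapid intensification.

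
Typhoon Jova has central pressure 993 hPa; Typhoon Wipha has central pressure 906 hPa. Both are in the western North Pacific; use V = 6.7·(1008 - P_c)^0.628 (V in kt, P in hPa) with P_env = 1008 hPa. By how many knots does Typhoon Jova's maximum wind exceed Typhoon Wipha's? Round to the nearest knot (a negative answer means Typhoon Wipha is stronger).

-86 kt

Typhoon Jova: ΔP = 15; V ≈ 6.7 × 15^0.628 ≈ 36.70 kt.
Typhoon Wipha: ΔP = 102; V ≈ 6.7 × 102^0.628 ≈ 122.31 kt.
Difference ≈ 36.70 − 122.31 = -85.61 → -86 kt.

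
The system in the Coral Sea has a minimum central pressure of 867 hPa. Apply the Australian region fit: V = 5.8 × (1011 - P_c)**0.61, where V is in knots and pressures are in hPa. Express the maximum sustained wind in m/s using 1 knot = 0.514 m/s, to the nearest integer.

62 m/s

ΔP = 1011 − 867 = 144 hPa.
V ≈ 5.8 × 144^0.61 = 5.8 × 20.730 ≈ 120.235 kt.
120.235 × 0.514 ≈ 61.80 m/s → 62 m/s.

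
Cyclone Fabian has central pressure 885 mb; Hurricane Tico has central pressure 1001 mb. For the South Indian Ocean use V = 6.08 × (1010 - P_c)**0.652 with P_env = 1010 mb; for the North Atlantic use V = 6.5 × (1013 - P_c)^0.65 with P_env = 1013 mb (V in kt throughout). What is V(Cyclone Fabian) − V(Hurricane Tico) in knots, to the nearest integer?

109 kt

Cyclone Fabian: ΔP = 125; V ≈ 6.08 × 125^0.652 ≈ 141.61 kt.
Hurricane Tico: ΔP = 12; V ≈ 6.5 × 12^0.65 ≈ 32.69 kt.
Difference ≈ 141.61 − 32.69 = 108.92 → 109 kt.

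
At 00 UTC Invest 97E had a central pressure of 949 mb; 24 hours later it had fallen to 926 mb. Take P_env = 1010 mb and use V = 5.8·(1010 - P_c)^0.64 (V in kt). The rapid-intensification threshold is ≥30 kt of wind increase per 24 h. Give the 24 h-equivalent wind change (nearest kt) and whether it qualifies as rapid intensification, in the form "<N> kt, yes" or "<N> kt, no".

18 kt, no

V₁: ΔP = 61, V ≈ 5.8 × 61^0.64 ≈ 80.55 kt.
V₂: ΔP = 84, V ≈ 5.8 × 84^0.64 ≈ 98.85 kt.
ΔV over 24 h = 18.30 kt → 24 h equivalent = 18.30 × 24/24 ≈ 18.30 kt.
18 kt < 30 kt ⇒ not rapid intensification.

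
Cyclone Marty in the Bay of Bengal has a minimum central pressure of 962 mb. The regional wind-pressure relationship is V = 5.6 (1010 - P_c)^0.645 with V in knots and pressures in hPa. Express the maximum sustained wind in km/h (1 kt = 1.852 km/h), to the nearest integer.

126 km/h

ΔP = 1010 − 962 = 48 mb.
V ≈ 5.6 × 48^0.645 = 5.6 × 12.145 ≈ 68.012 kt.
68.012 × 1.852 ≈ 125.96 km/h → 126 km/h.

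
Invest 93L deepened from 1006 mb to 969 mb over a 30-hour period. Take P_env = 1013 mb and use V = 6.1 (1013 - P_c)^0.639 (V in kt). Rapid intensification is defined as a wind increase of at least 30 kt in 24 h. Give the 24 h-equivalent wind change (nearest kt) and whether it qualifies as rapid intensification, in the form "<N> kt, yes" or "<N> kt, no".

V₁: ΔP = 7, V ≈ 6.1 × 7^0.639 ≈ 21.15 kt.
V₂: ΔP = 44, V ≈ 6.1 × 44^0.639 ≈ 68.47 kt.
ΔV over 30 h = 47.32 kt → 24 h equivalent = 47.32 × 24/30 ≈ 37.86 kt.
38 kt ≥ 30 kt ⇒ rapid intensification.

38 kt, yes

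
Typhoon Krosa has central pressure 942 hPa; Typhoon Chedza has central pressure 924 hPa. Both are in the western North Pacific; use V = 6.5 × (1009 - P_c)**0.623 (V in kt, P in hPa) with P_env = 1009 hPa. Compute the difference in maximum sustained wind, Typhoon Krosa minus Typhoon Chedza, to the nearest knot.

-14 kt

Typhoon Krosa: ΔP = 67; V ≈ 6.5 × 67^0.623 ≈ 89.24 kt.
Typhoon Chedza: ΔP = 85; V ≈ 6.5 × 85^0.623 ≈ 103.50 kt.
Difference ≈ 89.24 − 103.50 = -14.26 → -14 kt.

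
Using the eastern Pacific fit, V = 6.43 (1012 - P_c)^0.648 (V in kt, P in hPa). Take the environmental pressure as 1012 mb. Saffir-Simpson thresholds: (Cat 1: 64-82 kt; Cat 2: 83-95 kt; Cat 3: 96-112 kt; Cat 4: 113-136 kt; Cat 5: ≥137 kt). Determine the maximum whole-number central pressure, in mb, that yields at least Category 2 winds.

Category 2 begins at V = 83 kt.
Required ΔP = (83/6.43)^(1/0.648) = 12.908^1.543 ≈ 51.80 mb.
P_c ≤ 1012 − 51.80 = 960.20, so the highest integer P_c is 960 mb.

960 mb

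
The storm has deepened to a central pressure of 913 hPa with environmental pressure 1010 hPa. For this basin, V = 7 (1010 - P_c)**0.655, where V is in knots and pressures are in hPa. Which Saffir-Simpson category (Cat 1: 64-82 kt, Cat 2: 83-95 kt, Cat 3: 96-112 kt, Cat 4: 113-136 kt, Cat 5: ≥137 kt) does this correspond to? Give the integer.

5

ΔP = 1010 − 913 = 97 hPa.
V ≈ 7 × 97^0.655 = 7 × 20.01 ≈ 140 kt.
140 kt falls in the Category 5 band.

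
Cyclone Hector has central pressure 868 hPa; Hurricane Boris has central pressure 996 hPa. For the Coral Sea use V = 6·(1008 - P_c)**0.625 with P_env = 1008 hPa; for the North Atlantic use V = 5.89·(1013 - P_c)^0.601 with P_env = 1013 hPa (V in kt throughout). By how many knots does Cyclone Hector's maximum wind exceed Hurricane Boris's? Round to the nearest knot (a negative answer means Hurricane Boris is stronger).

Cyclone Hector: ΔP = 140; V ≈ 6 × 140^0.625 ≈ 131.67 kt.
Hurricane Boris: ΔP = 17; V ≈ 5.89 × 17^0.601 ≈ 32.33 kt.
Difference ≈ 131.67 − 32.33 = 99.34 → 99 kt.

99 kt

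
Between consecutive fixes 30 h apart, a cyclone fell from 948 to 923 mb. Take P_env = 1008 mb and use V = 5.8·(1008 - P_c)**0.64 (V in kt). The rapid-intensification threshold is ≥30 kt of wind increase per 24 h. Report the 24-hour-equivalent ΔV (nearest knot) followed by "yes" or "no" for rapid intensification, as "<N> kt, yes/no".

16 kt, no

V₁: ΔP = 60, V ≈ 5.8 × 60^0.64 ≈ 79.70 kt.
V₂: ΔP = 85, V ≈ 5.8 × 85^0.64 ≈ 99.60 kt.
ΔV over 30 h = 19.90 kt → 24 h equivalent = 19.90 × 24/30 ≈ 15.92 kt.
16 kt < 30 kt ⇒ not rapid intensification.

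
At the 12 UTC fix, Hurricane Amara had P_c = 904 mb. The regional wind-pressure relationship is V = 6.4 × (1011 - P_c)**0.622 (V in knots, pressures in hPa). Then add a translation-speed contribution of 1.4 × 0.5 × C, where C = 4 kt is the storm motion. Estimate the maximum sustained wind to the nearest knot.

ΔP = 1011 − 904 = 107 mb.
107^0.622 ≈ 18.293.
V ≈ 6.4 × 18.293 ≈ 117.1 kt.
Translation term: 1.4 × 0.5 × 4 = 2.8 kt.
Corrected V ≈ 119.9 kt → 120 kt.

120 kt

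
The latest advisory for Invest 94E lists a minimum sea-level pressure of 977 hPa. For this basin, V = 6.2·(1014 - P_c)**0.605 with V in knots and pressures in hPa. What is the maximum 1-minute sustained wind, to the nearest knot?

55 kt

ΔP = 1014 − 977 = 37 hPa.
37^0.605 ≈ 8.887.
V ≈ 6.2 × 8.887 ≈ 55.1 kt.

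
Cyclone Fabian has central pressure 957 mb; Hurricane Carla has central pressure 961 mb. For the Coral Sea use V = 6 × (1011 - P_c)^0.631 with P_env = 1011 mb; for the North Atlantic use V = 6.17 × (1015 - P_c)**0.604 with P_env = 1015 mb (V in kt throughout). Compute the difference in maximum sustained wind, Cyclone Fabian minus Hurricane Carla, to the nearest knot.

6 kt

Cyclone Fabian: ΔP = 54; V ≈ 6 × 54^0.631 ≈ 74.35 kt.
Hurricane Carla: ΔP = 54; V ≈ 6.17 × 54^0.604 ≈ 68.65 kt.
Difference ≈ 74.35 − 68.65 = 5.70 → 6 kt.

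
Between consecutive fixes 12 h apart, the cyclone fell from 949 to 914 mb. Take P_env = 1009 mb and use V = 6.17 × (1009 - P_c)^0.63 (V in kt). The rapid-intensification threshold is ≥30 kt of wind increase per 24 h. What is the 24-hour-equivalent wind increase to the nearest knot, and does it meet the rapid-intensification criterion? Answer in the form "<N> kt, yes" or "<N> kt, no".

V₁: ΔP = 60, V ≈ 6.17 × 60^0.63 ≈ 81.38 kt.
V₂: ΔP = 95, V ≈ 6.17 × 95^0.63 ≈ 108.71 kt.
ΔV over 12 h = 27.33 kt → 24 h equivalent = 27.33 × 24/12 ≈ 54.66 kt.
55 kt ≥ 30 kt ⇒ rapid intensification.

55 kt, yes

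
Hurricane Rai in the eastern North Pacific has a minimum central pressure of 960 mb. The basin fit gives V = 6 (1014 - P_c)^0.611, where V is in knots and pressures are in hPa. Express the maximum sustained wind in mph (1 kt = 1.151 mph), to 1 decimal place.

ΔP = 1014 − 960 = 54 mb.
V ≈ 6 × 54^0.611 = 6 × 11.442 ≈ 68.651 kt.
68.651 × 1.151 ≈ 79.02 mph → 79.0 mph.

79.0 mph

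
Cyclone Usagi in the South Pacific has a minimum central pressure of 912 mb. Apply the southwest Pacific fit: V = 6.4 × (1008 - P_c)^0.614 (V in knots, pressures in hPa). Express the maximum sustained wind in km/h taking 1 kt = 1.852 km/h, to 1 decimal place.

ΔP = 1008 − 912 = 96 mb.
V ≈ 6.4 × 96^0.614 = 6.4 × 16.486 ≈ 105.510 kt.
105.510 × 1.852 ≈ 195.40 km/h → 195.4 km/h.

195.4 km/h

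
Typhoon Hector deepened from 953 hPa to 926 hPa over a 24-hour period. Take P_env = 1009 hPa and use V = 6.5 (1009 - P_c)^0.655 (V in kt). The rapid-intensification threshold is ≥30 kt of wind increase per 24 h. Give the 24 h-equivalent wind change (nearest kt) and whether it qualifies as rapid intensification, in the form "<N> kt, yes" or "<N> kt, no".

V₁: ΔP = 56, V ≈ 6.5 × 56^0.655 ≈ 90.78 kt.
V₂: ΔP = 83, V ≈ 6.5 × 83^0.655 ≈ 117.47 kt.
ΔV over 24 h = 26.69 kt → 24 h equivalent = 26.69 × 24/24 ≈ 26.69 kt.
27 kt < 30 kt ⇒ not rapid intensification.

27 kt, no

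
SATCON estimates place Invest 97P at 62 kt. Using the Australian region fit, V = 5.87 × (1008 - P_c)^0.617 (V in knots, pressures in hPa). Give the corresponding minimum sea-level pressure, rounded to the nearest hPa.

962 hPa

ΔP = (V / 5.87)^(1/0.617) = (62/5.87)^1.621.
62/5.87 = 10.562; 10.562^1.621 ≈ 45.63 hPa.
P_c = 1008 − 45.63 = 962.37 ≈ 962 hPa.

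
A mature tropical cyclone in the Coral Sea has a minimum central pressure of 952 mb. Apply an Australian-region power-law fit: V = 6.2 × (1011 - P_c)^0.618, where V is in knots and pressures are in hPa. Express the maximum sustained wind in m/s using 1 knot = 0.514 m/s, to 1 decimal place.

39.6 m/s

ΔP = 1011 − 952 = 59 mb.
V ≈ 6.2 × 59^0.618 = 6.2 × 12.428 ≈ 77.051 kt.
77.051 × 0.514 ≈ 39.60 m/s → 39.6 m/s.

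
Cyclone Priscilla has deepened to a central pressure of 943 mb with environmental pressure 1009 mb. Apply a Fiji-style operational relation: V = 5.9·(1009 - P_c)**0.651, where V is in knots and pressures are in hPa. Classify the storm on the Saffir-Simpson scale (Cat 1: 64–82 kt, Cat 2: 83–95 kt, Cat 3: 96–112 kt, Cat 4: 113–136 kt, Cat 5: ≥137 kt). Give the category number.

2

ΔP = 1009 − 943 = 66 mb.
V ≈ 5.9 × 66^0.651 = 5.9 × 15.29 ≈ 90 kt.
90 kt falls in the Category 2 band.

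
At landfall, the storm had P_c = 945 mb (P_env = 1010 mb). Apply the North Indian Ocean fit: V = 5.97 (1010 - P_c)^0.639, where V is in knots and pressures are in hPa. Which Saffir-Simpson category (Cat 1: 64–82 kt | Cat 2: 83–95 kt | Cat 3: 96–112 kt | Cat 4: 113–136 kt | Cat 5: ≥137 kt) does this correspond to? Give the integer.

ΔP = 1010 − 945 = 65 mb.
V ≈ 5.97 × 65^0.639 = 5.97 × 14.40 ≈ 86 kt.
86 kt falls in the Category 2 band.

2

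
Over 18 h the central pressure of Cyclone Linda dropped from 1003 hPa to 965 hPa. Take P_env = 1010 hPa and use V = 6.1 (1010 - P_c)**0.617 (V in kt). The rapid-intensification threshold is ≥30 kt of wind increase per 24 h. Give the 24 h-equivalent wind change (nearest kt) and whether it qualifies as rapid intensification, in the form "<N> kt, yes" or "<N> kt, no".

V₁: ΔP = 7, V ≈ 6.1 × 7^0.617 ≈ 20.27 kt.
V₂: ΔP = 45, V ≈ 6.1 × 45^0.617 ≈ 63.88 kt.
ΔV over 18 h = 43.61 kt → 24 h equivalent = 43.61 × 24/18 ≈ 58.15 kt.
58 kt ≥ 30 kt ⇒ rapid intensification.

58 kt, yes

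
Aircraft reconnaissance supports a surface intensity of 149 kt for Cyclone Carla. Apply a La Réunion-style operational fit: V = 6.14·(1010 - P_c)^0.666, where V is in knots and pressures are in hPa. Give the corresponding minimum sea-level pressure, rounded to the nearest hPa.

ΔP = (V / 6.14)^(1/0.666) = (149/6.14)^1.502.
149/6.14 = 24.267; 24.267^1.502 ≈ 120.12 hPa.
P_c = 1010 − 120.12 = 889.88 ≈ 890 hPa.

890 hPa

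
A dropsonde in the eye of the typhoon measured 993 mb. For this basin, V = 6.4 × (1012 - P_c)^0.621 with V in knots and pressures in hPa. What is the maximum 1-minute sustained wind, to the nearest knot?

ΔP = 1012 − 993 = 19 mb.
19^0.621 ≈ 6.225.
V ≈ 6.4 × 6.225 ≈ 39.8 kt.

40 kt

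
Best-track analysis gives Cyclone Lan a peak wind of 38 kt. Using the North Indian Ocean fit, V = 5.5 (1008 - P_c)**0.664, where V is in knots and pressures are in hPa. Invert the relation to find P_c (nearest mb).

990 mb

ΔP = (V / 5.5)^(1/0.664) = (38/5.5)^1.506.
38/5.5 = 6.909; 6.909^1.506 ≈ 18.37 mb.
P_c = 1008 − 18.37 = 989.63 ≈ 990 mb.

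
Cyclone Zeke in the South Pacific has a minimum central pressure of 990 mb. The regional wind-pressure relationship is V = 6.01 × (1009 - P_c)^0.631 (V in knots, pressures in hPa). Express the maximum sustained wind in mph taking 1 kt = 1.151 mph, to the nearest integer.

ΔP = 1009 − 990 = 19 mb.
V ≈ 6.01 × 19^0.631 = 6.01 × 6.411 ≈ 38.527 kt.
38.527 × 1.151 ≈ 44.34 mph → 44 mph.

44 mph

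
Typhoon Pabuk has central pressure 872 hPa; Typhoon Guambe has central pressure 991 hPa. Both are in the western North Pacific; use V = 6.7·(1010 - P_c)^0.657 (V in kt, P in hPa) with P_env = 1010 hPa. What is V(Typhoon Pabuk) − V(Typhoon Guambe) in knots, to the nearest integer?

124 kt

Typhoon Pabuk: ΔP = 138; V ≈ 6.7 × 138^0.657 ≈ 170.60 kt.
Typhoon Guambe: ΔP = 19; V ≈ 6.7 × 19^0.657 ≈ 46.37 kt.
Difference ≈ 170.60 − 46.37 = 124.23 → 124 kt.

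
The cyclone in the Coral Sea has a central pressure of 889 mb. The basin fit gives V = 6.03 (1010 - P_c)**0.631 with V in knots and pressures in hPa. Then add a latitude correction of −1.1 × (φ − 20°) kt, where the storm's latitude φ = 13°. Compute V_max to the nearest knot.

ΔP = 1010 − 889 = 121 mb.
121^0.631 ≈ 20.618.
V ≈ 6.03 × 20.618 ≈ 124.3 kt.
Latitude correction: −1.1 × (13 − 20) = 7.7 kt.
Corrected V ≈ 132 kt → 132 kt.

132 kt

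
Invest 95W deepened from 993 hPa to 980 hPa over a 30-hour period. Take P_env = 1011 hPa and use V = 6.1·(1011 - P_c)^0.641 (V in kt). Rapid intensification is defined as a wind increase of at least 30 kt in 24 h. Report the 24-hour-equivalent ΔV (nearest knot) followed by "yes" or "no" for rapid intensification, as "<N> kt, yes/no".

13 kt, no

V₁: ΔP = 18, V ≈ 6.1 × 18^0.641 ≈ 38.90 kt.
V₂: ΔP = 31, V ≈ 6.1 × 31^0.641 ≈ 55.12 kt.
ΔV over 30 h = 16.22 kt → 24 h equivalent = 16.22 × 24/30 ≈ 12.98 kt.
13 kt < 30 kt ⇒ not rapid intensification.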